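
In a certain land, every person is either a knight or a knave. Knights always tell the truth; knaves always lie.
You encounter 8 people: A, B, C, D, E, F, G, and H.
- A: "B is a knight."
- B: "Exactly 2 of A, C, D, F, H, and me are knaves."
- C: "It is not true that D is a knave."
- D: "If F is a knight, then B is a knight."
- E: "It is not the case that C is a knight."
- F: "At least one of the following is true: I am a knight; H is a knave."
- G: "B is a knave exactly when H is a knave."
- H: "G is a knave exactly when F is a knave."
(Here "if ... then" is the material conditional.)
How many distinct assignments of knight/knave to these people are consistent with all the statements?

1

Consistent assignments:
  A=knave, B=knave, C=knight, D=knight, E=knave, F=knave, G=knave, H=knight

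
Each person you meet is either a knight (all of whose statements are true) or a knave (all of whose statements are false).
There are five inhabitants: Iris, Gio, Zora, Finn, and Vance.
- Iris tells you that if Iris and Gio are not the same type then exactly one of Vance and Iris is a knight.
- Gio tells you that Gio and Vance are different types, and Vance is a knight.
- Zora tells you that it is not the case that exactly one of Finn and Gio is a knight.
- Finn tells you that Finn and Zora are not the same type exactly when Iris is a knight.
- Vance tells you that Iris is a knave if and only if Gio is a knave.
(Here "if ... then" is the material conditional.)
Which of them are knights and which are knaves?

Iris is a knight, so "if Iris and Gio are not the same type then exactly one of Vance and Iris is a knight" must be True — and it is.
Gio is a knave, so "Gio and Vance are different types, and Vance is a knight" must be False — and it is.
Zora is a knave; "it is not the case that exactly one of Finn and Gio is a knight" is False, as required.
Since Finn is a knight, "Finn and Zora are not the same type exactly when Iris is a knight" needs to be True, which holds.
Vance (knave): "Iris is a knave if and only if Gio is a knave" — False. ✓

Iris is a knight, Gio is a knave, Zora is a knave, Finn is a knight, and Vance is a knave.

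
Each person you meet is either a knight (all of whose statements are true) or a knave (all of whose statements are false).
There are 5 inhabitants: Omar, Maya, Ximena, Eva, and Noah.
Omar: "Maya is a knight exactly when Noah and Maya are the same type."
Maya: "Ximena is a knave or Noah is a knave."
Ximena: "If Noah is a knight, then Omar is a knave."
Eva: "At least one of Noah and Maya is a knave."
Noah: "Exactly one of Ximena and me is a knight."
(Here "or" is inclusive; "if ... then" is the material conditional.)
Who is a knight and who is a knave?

Omar (knight): "Maya is a knight exactly when Noah and Maya are the same type" — True. ✓
Maya is a knight; "Ximena is a knave or Noah is a knave" is True, as required.
Ximena (knave): "if Noah is a knight, then Omar is a knave" — False. ✓
Since Eva is a knave, "at least one of Noah and Maya is a knave" needs to be False, which holds.
Noah is a knight, so "exactly one of Ximena and me is a knight" must be True — and it is.

Knights: Omar, Maya, and Noah. Knaves: Ximena and Eva.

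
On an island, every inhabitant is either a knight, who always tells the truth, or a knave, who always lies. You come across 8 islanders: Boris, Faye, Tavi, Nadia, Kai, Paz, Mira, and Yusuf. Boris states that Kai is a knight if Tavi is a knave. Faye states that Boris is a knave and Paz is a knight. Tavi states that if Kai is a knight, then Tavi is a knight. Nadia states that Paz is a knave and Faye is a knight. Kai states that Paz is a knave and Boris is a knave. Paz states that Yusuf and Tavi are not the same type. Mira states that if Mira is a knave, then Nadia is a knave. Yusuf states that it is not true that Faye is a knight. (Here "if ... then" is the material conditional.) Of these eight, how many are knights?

4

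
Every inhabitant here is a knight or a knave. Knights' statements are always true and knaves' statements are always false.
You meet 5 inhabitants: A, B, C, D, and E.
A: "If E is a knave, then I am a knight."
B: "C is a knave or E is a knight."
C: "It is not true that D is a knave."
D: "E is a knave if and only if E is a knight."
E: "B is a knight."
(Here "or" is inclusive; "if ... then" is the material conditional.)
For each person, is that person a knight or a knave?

Knights: A, B, and E. Knaves: C and D.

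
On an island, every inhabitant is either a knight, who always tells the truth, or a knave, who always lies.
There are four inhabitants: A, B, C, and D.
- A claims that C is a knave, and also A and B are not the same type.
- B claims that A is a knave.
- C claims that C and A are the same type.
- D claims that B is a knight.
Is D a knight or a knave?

D is a knave.

Consistent assignments: {A=knight, B=knave, C=knave, D=knave}
In every consistent assignment, D is a knave.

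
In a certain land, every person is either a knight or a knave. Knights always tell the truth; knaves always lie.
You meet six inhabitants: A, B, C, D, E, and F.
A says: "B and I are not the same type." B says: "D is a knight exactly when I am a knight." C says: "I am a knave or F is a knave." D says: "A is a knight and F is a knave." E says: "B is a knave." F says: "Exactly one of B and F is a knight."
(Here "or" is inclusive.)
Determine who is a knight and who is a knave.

Knights: A, C, D, and E. Knaves: B and F.

A is a knight; "B and I are not the same type" is True, as required.
B is a knave; "D is a knight exactly when I am a knight" is false, as required.
Since C is a knight, "I am a knave or F is a knave" needs to be True, which holds.
D is a knight; "A is a knight and F is a knave" is True, as required.
E is a knight, so "B is a knave" must be True — and it is.
F (knave): "exactly one of B and F is a knight" — false. ✓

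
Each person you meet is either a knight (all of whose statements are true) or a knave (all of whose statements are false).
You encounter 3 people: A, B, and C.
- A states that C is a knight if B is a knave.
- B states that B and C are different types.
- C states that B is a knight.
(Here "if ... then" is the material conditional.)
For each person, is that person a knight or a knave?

Suppose A is a knight. Then A's statement "C is a knight if B is a knave" would have to be true. Checking the 4 ways to assign the others, none is consistent with every speaker.
(For instance, with B=knave, C=knave, A's claim "C is a knight if B is a knave" comes out false where it would need to be true.)
So A must be a knave, making "C is a knight if B is a knave" false. Taking A=knave, B=knave, C=knave, each remaining statement checks out:
  B (knave): "B and C are different types" — false. ✓
  C (knave): "B is a knight" — false. ✓
This is the unique consistent assignment.

Knights: none. Knaves: A, B, and C.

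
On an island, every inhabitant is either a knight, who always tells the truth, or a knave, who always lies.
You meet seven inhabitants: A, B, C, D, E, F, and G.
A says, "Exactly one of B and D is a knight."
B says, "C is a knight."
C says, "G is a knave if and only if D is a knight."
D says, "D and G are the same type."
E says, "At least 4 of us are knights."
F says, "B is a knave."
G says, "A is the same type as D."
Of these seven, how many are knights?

5

The unique consistent assignment is A=knight, B=knave, C=knave, D=knight, E=knight, F=knight, G=knight.
That has 5 knights.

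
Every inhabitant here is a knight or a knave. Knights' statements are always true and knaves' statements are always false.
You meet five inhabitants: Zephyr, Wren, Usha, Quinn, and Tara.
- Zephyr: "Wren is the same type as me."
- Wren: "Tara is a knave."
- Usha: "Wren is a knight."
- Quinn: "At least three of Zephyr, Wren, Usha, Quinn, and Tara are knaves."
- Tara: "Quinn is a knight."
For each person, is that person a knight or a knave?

Knights: Zephyr, Wren, and Usha. Knaves: Quinn and Tara.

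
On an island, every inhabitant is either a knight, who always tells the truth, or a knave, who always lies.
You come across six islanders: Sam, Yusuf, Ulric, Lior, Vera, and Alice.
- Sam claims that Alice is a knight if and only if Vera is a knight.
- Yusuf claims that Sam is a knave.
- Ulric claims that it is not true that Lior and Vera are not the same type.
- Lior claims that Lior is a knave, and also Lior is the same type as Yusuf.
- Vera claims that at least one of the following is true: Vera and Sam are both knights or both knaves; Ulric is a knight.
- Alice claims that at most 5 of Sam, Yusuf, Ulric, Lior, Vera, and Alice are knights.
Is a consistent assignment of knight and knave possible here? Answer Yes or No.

No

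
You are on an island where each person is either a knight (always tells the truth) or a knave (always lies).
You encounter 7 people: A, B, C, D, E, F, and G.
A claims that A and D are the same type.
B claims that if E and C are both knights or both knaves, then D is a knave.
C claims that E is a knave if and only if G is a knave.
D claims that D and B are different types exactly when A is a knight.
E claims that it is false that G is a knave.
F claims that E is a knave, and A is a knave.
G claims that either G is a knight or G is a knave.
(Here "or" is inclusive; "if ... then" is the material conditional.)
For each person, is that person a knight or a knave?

Knights: A, C, D, E, and G. Knaves: B and F.

A is a knight, and the claim "A and D are the same type" is indeed true.
B is a knave, so "if E and C are both knights or both knaves, then D is a knave" must be false — and it is.
C is a knight; "E is a knave if and only if G is a knave" is true, as required.
As a knight, D's statement "D and B are different types exactly when A is a knight" should be true; it is.
E is a knight, so "it is false that G is a knave" must be true — and it is.
F is a knave; "E is a knave, and A is a knave" is false, as required.
G is a knight; "either G is a knight or G is a knave" is true, as required.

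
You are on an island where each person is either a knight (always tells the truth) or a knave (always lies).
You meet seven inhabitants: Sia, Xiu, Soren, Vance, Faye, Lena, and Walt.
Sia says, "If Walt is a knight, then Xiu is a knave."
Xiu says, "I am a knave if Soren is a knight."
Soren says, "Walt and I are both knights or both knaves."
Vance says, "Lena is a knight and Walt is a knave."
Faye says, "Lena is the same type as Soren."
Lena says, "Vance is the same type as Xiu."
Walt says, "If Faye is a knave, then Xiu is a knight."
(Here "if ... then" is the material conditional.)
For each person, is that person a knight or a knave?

Sia is a knave, Xiu is a knight, Soren is a knave, Vance is a knave, Faye is a knight, Lena is a knave, and Walt is a knight.

Sia is a knave, and the claim "if Walt is a knight, then Xiu is a knave" is indeed false.
Xiu is a knight, so "I am a knave if Soren is a knight" must be true — and it is.
Soren is a knave, and the claim "Walt and I are both knights or both knaves" is indeed false.
Since Vance is a knave, "Lena is a knight and Walt is a knave" needs to be false, which holds.
Faye is a knight; "Lena is the same type as Soren" is true, as required.
Lena is a knave, and the claim "Vance is the same type as Xiu" is indeed false.
Walt is a knight, so "if Faye is a knave, then Xiu is a knight" must be true — and it is.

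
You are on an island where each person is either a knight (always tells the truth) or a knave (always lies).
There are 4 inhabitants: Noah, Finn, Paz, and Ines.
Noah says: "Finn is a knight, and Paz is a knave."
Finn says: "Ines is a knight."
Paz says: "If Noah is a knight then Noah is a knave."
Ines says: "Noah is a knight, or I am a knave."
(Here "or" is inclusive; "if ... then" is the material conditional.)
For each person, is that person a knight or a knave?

Noah is a knight, Finn is a knight, Paz is a knave, and Ines is a knight.

As a knight, Noah's statement "Finn is a knight, and Paz is a knave" should be True; it is.
Finn is a knight, and the claim "Ines is a knight" is indeed True.
As a knave, Paz's statement "if Noah is a knight then Noah is a knave" should be False; it is.
Ines is a knight, so "Noah is a knight, or I am a knave" must be True — and it is.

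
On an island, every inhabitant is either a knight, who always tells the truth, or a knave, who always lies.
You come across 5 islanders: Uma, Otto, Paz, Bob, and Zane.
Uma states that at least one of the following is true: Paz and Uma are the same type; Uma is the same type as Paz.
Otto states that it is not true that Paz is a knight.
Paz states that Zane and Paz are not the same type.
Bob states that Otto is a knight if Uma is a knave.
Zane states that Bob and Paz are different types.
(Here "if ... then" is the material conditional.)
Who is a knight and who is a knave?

Suppose Uma is a knave. Then Uma's statement "at least one of the following is true: Paz and Uma are the same type; Uma is the same type as Paz" would have to be false. Checking the 16 ways to assign the others, none is consistent with every speaker.
(For instance, with Otto=knave, Paz=knight, Bob=knight, Zane=knave, Bob's claim "Otto is a knight if Uma is a knave" comes out false where it would need to be true.)
So Uma must be a knight, making "at least one of the following is true: Paz and Uma are the same type; Uma is the same type as Paz" true. Taking Uma=knight, Otto=knave, Paz=knight, Bob=knight, Zane=knave, each remaining statement checks out:
  Otto (knave): "it is not true that Paz is a knight" — false. ✓
  Paz (knight): "Zane and Paz are not the same type" — true. ✓
  Bob (knight): "Otto is a knight if Uma is a knave" — true. ✓
  Zane (knave): "Bob and Paz are different types" — false. ✓
This is the unique consistent assignment.

Uma is a knight, Otto is a knave, Paz is a knight, Bob is a knight, and Zane is a knave.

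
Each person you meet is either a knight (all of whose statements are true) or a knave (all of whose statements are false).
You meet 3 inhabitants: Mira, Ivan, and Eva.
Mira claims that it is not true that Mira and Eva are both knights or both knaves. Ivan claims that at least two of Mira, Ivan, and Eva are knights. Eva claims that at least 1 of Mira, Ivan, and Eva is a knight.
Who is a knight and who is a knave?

Mira is a knave, Ivan is a knave, and Eva is a knave.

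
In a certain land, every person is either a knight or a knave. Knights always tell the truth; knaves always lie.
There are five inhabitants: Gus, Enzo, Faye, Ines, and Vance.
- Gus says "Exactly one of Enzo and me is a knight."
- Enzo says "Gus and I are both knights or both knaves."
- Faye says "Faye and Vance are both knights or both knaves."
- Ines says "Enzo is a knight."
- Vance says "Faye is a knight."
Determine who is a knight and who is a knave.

Gus is a knight; "exactly one of Enzo and me is a knight" is true, as required.
Enzo is a knave, and the claim "Gus and I are both knights or both knaves" is indeed false.
As a knight, Faye's statement "Faye and Vance are both knights or both knaves" should be true; it is.
Ines is a knave, so "Enzo is a knight" must be false — and it is.
Vance is a knight, so "Faye is a knight" must be true — and it is.

Knights: Gus, Faye, and Vance. Knaves: Enzo and Ines.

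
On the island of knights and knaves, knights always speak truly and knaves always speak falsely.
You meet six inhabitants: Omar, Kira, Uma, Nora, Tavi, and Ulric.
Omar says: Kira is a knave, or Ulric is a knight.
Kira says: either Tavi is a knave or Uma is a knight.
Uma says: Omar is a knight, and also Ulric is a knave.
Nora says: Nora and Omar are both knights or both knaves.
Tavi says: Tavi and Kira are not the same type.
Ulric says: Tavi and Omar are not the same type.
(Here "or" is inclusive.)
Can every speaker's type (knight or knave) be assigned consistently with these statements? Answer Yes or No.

No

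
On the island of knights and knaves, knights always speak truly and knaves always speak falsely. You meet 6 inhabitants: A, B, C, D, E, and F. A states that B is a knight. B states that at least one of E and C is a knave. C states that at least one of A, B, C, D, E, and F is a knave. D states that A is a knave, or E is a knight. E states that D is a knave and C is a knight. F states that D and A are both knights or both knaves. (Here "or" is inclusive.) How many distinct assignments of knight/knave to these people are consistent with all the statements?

0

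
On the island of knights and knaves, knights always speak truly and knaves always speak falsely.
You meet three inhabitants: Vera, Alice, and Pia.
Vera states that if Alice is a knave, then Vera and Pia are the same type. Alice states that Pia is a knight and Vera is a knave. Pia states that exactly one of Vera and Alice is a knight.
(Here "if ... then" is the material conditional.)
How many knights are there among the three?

2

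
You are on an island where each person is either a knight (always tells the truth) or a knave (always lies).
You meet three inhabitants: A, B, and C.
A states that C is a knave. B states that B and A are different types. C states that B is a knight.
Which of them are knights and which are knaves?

Suppose A is a knight. Then A's statement "C is a knave" would have to be true. Checking the 4 ways to assign the others, none is consistent with every speaker.
(For instance, with B=knight, C=knight, A's claim "C is a knave" comes out false where it would need to be true.)
So A must be a knave, making "C is a knave" false. Taking A=knave, B=knight, C=knight, each remaining statement checks out:
  B (knight): "B and A are different types" — true. ✓
  C (knight): "B is a knight" — true. ✓
This is the unique consistent assignment.

Knights: B and C. Knaves: A.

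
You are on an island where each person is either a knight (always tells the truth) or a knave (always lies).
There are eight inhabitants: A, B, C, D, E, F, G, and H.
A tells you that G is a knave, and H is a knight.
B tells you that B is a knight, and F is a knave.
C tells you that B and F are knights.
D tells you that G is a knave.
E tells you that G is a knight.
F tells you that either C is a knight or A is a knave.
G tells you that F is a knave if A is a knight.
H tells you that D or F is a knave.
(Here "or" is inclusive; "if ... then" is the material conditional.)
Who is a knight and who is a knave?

A is a knave, so "G is a knave, and H is a knight" must be False — and it is.
B is a knave, and the claim "B is a knight, and F is a knave" is indeed False.
C (knave): "B and F are knights" — False. ✓
D is a knave, so "G is a knave" must be False — and it is.
E (knight): "G is a knight" — true. ✓
F is a knight, and the claim "either C is a knight or A is a knave" is indeed true.
G is a knight, so "F is a knave if A is a knight" must be true — and it is.
H is a knight, and the claim "D or F is a knave" is indeed true.

Knights: E, F, G, and H. Knaves: A, B, C, and D.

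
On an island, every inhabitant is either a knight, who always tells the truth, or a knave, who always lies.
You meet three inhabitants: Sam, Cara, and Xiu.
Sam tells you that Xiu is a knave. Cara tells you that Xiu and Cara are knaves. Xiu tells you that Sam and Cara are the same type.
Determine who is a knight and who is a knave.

Sam is a knave, and the claim "Xiu is a knave" is indeed false.
Cara is a knave, so "Xiu and Cara are knaves" must be false — and it is.
As a knight, Xiu's statement "Sam and Cara are the same type" should be True; it is.

Knights: Xiu. Knaves: Sam and Cara.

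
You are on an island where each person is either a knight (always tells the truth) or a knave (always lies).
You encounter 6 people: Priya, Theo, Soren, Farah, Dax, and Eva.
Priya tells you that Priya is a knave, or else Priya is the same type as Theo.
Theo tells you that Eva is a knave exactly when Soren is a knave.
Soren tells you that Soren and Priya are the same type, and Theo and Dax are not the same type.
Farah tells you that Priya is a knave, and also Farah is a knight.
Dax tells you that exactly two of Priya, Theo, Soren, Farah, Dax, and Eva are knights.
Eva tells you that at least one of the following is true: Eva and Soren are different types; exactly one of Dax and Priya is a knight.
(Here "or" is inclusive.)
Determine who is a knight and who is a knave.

Knights: Priya, Theo, Soren, and Eva. Knaves: Farah and Dax.

Priya (knight): "Priya is a knave, or else Priya is the same type as Theo" — true. ✓
As a knight, Theo's statement "Eva is a knave exactly when Soren is a knave" should be true; it is.
As a knight, Soren's statement "Soren and Priya are the same type, and Theo and Dax are not the same type" should be true; it is.
As a knave, Farah's statement "Priya is a knave, and also Farah is a knight" should be False; it is.
Dax is a knave, and the claim "exactly two of Priya, Theo, Soren, Farah, Dax, and Eva are knights" is indeed False.
As a knight, Eva's statement "at least one of the following is true: Eva and Soren are different types; exactly one of Dax and Priya is a knight" should be true; it is.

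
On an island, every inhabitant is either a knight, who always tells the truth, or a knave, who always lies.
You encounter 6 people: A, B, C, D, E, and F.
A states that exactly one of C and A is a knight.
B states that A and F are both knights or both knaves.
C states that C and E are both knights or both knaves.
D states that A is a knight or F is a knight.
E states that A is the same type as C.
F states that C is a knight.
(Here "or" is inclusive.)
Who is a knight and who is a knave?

A is a knave; "exactly one of C and A is a knight" is false, as required.
Since B is a knight, "A and F are both knights or both knaves" needs to be True, which holds.
C is a knave, and the claim "C and E are both knights or both knaves" is indeed false.
As a knave, D's statement "A is a knight or F is a knight" should be false; it is.
E is a knight, so "A is the same type as C" must be True — and it is.
F (knave): "C is a knight" — false. ✓

A is a knave, B is a knight, C is a knave, D is a knave, E is a knight, and F is a knave.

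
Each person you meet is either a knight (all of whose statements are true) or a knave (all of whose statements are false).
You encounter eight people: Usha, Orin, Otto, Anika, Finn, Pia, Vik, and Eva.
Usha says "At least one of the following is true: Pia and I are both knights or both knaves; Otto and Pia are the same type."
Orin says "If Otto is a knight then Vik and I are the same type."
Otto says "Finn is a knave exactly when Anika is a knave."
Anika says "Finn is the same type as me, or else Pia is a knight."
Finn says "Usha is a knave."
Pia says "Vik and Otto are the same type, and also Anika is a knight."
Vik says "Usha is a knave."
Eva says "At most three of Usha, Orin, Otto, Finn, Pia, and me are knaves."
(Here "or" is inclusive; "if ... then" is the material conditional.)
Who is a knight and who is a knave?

Usha (knight): "at least one of the following is true: Pia and I are both knights or both knaves; Otto and Pia are the same type" — true. ✓
Orin is a knight; "if Otto is a knight then Vik and I are the same type" is true, as required.
Otto is a knave, and the claim "Finn is a knave exactly when Anika is a knave" is indeed false.
Anika is a knight, so "Finn is the same type as me, or else Pia is a knight" must be true — and it is.
Finn is a knave, so "Usha is a knave" must be false — and it is.
As a knight, Pia's statement "Vik and Otto are the same type, and also Anika is a knight" should be true; it is.
Vik (knave): "Usha is a knave" — false. ✓
Since Eva is a knight, "at most three of Usha, Orin, Otto, Finn, Pia, and me are knaves" needs to be true, which holds.

Knights: Usha, Orin, Anika, Pia, and Eva. Knaves: Otto, Finn, and Vik.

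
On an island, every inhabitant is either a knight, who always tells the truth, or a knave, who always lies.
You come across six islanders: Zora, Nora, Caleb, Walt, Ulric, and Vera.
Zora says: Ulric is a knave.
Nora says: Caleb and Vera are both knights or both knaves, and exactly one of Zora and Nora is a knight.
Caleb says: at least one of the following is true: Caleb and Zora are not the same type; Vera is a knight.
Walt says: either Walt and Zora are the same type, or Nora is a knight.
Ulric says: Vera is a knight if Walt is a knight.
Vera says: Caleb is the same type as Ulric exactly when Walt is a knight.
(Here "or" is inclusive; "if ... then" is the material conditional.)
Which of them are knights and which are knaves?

Zora is a knave, so "Ulric is a knave" must be False — and it is.
As a knight, Nora's statement "Caleb and Vera are both knights or both knaves, and exactly one of Zora and Nora is a knight" should be true; it is.
Caleb is a knight; "at least one of the following is true: Caleb and Zora are not the same type; Vera is a knight" is true, as required.
Walt (knight): "either Walt and Zora are the same type, or Nora is a knight" — true. ✓
Since Ulric is a knight, "Vera is a knight if Walt is a knight" needs to be true, which holds.
Vera (knight): "Caleb is the same type as Ulric exactly when Walt is a knight" — true. ✓

Zora is a knave, Nora is a knight, Caleb is a knight, Walt is a knight, Ulric is a knight, and Vera is a knight.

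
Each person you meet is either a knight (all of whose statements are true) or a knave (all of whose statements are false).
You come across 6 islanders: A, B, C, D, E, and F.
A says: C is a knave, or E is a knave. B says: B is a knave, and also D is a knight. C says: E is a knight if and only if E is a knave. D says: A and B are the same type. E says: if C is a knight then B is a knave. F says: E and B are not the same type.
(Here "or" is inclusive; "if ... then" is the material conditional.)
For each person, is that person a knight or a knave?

Knights: A, E, and F. Knaves: B, C, and D.

Since A is a knight, "C is a knave, or E is a knave" needs to be True, which holds.
As a knave, B's statement "B is a knave, and also D is a knight" should be False; it is.
C is a knave, so "E is a knight if and only if E is a knave" must be False — and it is.
D (knave): "A and B are the same type" — False. ✓
E is a knight, and the claim "if C is a knight then B is a knave" is indeed True.
F (knight): "E and B are not the same type" — True. ✓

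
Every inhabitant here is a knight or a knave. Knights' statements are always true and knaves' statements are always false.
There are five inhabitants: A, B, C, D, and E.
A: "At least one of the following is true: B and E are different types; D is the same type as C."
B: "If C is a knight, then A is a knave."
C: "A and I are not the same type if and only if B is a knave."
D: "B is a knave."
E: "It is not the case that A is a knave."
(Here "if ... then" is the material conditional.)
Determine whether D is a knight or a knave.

Consistent assignments: {A=knight, B=knight, C=knave, D=knave, E=knight}
In every consistent assignment, D is a knave.

D is a knave.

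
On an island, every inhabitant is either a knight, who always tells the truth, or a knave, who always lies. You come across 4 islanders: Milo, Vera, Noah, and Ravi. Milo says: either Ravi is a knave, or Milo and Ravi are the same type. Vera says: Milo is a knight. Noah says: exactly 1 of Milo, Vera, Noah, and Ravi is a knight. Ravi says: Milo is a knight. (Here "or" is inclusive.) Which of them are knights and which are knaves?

Milo is a knight, Vera is a knight, Noah is a knave, and Ravi is a knight.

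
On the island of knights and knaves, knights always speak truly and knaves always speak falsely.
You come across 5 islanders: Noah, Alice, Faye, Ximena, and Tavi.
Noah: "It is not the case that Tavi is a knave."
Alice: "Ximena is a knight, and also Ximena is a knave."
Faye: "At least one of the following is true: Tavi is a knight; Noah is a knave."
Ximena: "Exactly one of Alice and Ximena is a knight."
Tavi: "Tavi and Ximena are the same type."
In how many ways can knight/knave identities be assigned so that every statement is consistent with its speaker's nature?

2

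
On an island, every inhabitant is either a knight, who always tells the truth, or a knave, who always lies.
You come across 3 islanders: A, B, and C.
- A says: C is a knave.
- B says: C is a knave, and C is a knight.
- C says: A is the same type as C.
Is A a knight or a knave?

A is a knight.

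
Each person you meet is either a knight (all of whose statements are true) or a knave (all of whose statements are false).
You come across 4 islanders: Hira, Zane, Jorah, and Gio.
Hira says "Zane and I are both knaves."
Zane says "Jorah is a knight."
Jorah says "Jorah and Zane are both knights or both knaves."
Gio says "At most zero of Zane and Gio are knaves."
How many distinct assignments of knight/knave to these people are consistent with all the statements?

Consistent assignments:
  Hira=knave, Zane=knight, Jorah=knight, Gio=knight
  Hira=knave, Zane=knight, Jorah=knight, Gio=knave

2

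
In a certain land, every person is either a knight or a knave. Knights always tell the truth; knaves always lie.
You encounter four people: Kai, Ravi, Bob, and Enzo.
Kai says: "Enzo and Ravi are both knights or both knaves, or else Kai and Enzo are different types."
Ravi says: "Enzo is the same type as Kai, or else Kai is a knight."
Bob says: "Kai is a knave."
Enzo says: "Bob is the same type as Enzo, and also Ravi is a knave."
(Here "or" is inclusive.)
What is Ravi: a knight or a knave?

Consistent assignments: {Kai=knight, Ravi=knight, Bob=knave, Enzo=knave}; {Kai=knave, Ravi=knight, Bob=knight, Enzo=knave}
In every consistent assignment, Ravi is a knight.

Ravi is a knight.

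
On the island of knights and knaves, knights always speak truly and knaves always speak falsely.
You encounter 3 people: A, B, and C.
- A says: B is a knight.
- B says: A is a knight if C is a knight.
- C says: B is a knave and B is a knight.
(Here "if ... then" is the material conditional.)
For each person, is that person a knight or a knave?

Suppose A is a knave. Then A's statement "B is a knight" would have to be false. Checking the 4 ways to assign the others, none is consistent with every speaker.
(For instance, with B=knight, C=knave, A's claim "B is a knight" comes out true where it would need to be false.)
So A must be a knight, making "B is a knight" true. Taking A=knight, B=knight, C=knave, each remaining statement checks out:
  B (knight): "A is a knight if C is a knight" — true. ✓
  C (knave): "B is a knave and B is a knight" — false. ✓
This is the unique consistent assignment.

A is a knight, B is a knight, and C is a knave.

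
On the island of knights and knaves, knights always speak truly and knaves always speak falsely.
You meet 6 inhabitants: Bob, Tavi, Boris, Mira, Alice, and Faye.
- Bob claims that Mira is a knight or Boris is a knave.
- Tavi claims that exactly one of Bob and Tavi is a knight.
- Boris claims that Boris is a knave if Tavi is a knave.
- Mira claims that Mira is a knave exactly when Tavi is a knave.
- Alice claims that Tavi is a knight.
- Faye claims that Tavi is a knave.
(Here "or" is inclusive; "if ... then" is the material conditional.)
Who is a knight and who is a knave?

Knights: Tavi, Boris, and Alice. Knaves: Bob, Mira, and Faye.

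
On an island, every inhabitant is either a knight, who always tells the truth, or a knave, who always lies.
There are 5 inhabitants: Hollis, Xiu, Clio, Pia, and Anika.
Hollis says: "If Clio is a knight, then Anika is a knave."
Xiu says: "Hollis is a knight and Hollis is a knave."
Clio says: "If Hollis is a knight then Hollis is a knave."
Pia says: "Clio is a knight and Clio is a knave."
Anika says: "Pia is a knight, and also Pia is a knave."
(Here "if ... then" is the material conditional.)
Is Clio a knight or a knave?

Clio is a knave.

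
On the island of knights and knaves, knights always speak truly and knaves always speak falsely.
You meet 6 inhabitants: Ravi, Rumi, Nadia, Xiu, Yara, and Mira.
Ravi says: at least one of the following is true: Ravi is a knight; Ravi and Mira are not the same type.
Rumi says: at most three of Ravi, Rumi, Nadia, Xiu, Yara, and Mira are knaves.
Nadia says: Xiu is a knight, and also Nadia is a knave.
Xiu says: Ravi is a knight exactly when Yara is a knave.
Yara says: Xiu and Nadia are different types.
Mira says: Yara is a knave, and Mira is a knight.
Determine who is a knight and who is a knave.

Knights: none. Knaves: Ravi, Rumi, Nadia, Xiu, Yara, and Mira.

Ravi is a knave; "at least one of the following is true: Ravi is a knight; Ravi and Mira are not the same type" is false, as required.
As a knave, Rumi's statement "at most three of Ravi, Rumi, Nadia, Xiu, Yara, and Mira are knaves" should be false; it is.
Nadia is a knave, so "Xiu is a knight, and also Nadia is a knave" must be false — and it is.
Xiu (knave): "Ravi is a knight exactly when Yara is a knave" — false. ✓
Since Yara is a knave, "Xiu and Nadia are different types" needs to be false, which holds.
Mira (knave): "Yara is a knave, and Mira is a knight" — false. ✓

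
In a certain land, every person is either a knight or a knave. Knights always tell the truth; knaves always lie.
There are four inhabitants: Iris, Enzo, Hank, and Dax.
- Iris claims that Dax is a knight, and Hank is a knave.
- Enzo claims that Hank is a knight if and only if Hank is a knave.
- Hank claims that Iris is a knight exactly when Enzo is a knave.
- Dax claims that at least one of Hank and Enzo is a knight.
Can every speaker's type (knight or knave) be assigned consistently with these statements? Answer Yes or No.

Yes

One consistent assignment: Iris=knave, Enzo=knave, Hank=knave, Dax=knave.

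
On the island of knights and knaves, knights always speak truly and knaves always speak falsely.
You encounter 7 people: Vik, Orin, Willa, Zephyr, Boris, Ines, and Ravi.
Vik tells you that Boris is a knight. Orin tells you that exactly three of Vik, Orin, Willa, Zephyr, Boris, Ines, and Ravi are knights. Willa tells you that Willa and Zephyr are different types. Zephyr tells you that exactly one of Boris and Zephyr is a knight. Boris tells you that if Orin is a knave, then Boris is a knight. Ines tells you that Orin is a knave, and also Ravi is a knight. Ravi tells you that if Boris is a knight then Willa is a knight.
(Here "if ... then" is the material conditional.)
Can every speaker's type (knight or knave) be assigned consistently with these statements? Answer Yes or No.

Yes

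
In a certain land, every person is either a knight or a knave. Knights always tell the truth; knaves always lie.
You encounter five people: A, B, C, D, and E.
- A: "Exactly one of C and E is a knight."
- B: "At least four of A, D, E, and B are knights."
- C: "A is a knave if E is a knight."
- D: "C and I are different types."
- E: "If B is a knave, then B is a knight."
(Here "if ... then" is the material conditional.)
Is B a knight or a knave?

B is a knight.

Consistent assignments: {A=knight, B=knight, C=knave, D=knight, E=knight}
In every consistent assignment, B is a knight.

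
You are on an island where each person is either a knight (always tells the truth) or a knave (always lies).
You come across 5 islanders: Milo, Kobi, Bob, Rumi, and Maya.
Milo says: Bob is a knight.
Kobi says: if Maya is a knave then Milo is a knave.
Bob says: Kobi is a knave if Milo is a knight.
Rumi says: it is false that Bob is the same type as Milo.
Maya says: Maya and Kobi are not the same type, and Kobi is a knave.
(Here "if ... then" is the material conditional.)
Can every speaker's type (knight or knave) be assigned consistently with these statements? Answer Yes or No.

One consistent assignment: Milo=knight, Kobi=knave, Bob=knight, Rumi=knave, Maya=knave.

Yes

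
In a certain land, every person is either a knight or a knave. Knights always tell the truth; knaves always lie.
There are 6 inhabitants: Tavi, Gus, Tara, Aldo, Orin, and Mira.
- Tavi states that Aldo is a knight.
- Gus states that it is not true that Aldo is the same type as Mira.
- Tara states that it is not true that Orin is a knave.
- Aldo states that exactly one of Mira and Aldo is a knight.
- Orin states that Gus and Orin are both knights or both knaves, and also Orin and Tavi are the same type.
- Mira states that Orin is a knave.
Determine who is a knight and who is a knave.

Tavi is a knight, Gus is a knight, Tara is a knight, Aldo is a knight, Orin is a knight, and Mira is a knave.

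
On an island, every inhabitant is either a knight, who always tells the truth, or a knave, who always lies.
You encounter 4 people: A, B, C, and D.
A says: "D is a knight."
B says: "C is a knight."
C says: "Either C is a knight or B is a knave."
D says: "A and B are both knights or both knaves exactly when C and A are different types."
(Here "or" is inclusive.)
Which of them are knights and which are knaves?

A is a knave, B is a knight, C is a knight, and D is a knave.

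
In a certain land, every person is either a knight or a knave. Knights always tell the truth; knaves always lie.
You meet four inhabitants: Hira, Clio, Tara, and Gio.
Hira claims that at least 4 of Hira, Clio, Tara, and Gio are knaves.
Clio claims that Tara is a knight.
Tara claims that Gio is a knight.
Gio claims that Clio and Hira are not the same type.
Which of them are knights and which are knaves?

Suppose Hira is a knight. Then Hira's statement "at least 4 of Hira, Clio, Tara, and Gio are knaves" would have to be true. Checking the 8 ways to assign the others, none is consistent with every speaker.
(For instance, with Clio=knight, Tara=knight, Gio=knight, Hira's claim "at least 4 of Hira, Clio, Tara, and Gio are knaves" comes out false where it would need to be true.)
So Hira must be a knave, making "at least 4 of Hira, Clio, Tara, and Gio are knaves" false. Taking Hira=knave, Clio=knight, Tara=knight, Gio=knight, each remaining statement checks out:
  Clio (knight): "Tara is a knight" — true. ✓
  Tara (knight): "Gio is a knight" — true. ✓
  Gio (knight): "Clio and Hira are not the same type" — true. ✓
This is the unique consistent assignment.

Hira is a knave, Clio is a knight, Tara is a knight, and Gio is a knight.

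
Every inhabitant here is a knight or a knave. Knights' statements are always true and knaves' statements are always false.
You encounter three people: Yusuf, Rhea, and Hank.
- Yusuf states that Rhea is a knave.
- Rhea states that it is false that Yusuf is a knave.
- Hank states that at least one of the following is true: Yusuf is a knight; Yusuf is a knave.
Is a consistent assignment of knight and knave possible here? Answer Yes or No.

Checking all 8 assignments, each has at least one speaker whose statement's truth value contradicts their type.

No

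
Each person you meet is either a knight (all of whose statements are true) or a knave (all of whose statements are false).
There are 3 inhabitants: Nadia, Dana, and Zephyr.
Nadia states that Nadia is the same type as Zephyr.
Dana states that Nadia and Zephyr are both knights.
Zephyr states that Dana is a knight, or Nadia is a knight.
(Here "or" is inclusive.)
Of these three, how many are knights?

3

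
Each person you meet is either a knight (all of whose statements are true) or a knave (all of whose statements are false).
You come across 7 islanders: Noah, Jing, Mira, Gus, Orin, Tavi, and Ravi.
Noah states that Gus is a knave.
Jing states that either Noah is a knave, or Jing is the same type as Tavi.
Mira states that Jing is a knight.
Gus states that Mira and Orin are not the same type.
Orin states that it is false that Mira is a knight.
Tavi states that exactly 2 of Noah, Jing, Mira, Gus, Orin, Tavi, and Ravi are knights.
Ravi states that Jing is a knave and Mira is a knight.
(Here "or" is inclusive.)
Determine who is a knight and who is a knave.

Knights: Jing, Mira, and Gus. Knaves: Noah, Orin, Tavi, and Ravi.

Noah is a knave; "Gus is a knave" is false, as required.
As a knight, Jing's statement "either Noah is a knave, or Jing is the same type as Tavi" should be True; it is.
Mira is a knight, so "Jing is a knight" must be True — and it is.
Gus is a knight; "Mira and Orin are not the same type" is True, as required.
Orin is a knave, so "it is false that Mira is a knight" must be false — and it is.
Tavi is a knave, and the claim "exactly 2 of Noah, Jing, Mira, Gus, Orin, Tavi, and Ravi are knights" is indeed false.
Ravi is a knave, so "Jing is a knave and Mira is a knight" must be false — and it is.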